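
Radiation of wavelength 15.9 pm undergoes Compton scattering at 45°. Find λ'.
16.6106 pm

Using the Compton formula: λ' = λ + λ_C(1 − cos θ)

For θ = 45°, cos θ = √2/2 (exact) ≈ 0.7071, so:
1 − cos 45° = 1 − (√2/2) ≈ 0.2929

Δλ = λ_C × 0.2929 = 2.4263 × 0.2929 = 0.7106 pm

λ' = 15.9 + 0.7106 = 16.6106 pm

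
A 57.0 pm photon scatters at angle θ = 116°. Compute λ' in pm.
60.4899 pm

Using the Compton scattering formula:
λ' = λ + Δλ = λ + λ_C(1 - cos θ)

Given:
- Initial wavelength λ = 57.0 pm
- Scattering angle θ = 116°
- Compton wavelength λ_C ≈ 2.4263 pm

Calculate the shift:
Δλ = 2.4263 × (1 - cos(116°))
Δλ = 2.4263 × 1.4384
Δλ = 3.4899 pm

Final wavelength:
λ' = 57.0 + 3.4899 = 60.4899 pm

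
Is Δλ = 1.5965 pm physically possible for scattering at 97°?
No, inconsistent

Calculate the expected shift for θ = 97°:

Δλ_expected = λ_C(1 - cos(97°))
Δλ_expected = 2.4263 × (1 - cos(97°))
Δλ_expected = 2.4263 × 1.1219
Δλ_expected = 2.7220 pm

Given shift: 1.5965 pm
Expected shift: 2.7220 pm
Difference: 1.1255 pm

The values do not match. The given shift corresponds to θ ≈ 70.0°, not 97°.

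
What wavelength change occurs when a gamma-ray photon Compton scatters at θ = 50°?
0.8667 pm

Using the Compton scattering formula:
Δλ = λ_C(1 - cos θ)

where λ_C = h/(m_e·c) ≈ 2.4263 pm is the Compton wavelength of an electron.

For θ = 50°:
cos(50°) = 0.6428
1 - cos(50°) = 0.3572

Δλ = 2.4263 × 0.3572
Δλ = 0.8667 pm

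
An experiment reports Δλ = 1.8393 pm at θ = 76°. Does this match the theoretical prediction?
Yes, consistent

Calculate the expected shift for θ = 76°:

Δλ_expected = λ_C(1 - cos(76°))
Δλ_expected = 2.4263 × (1 - cos(76°))
Δλ_expected = 2.4263 × 0.7581
Δλ_expected = 1.8393 pm

Given shift: 1.8393 pm
Expected shift: 1.8393 pm
Difference: 0.0000 pm

The values match. This is consistent with Compton scattering at the stated angle.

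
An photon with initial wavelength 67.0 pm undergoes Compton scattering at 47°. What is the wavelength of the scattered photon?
67.7716 pm

Using the Compton scattering formula:
λ' = λ + Δλ = λ + λ_C(1 - cos θ)

Given:
- Initial wavelength λ = 67.0 pm
- Scattering angle θ = 47°
- Compton wavelength λ_C ≈ 2.4263 pm

Calculate the shift:
Δλ = 2.4263 × (1 - cos(47°))
Δλ = 2.4263 × 0.3180
Δλ = 0.7716 pm

Final wavelength:
λ' = 67.0 + 0.7716 = 67.7716 pm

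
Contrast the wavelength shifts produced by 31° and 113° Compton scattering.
113° produces the larger shift by a factor of 9.737

Calculate both shifts using Δλ = λ_C(1 - cos θ):

For θ₁ = 31°:
Δλ₁ = 2.4263 × (1 - cos(31°))
Δλ₁ = 2.4263 × 0.1428
Δλ₁ = 0.3466 pm

For θ₂ = 113°:
Δλ₂ = 2.4263 × (1 - cos(113°))
Δλ₂ = 2.4263 × 1.3907
Δλ₂ = 3.3743 pm

The 113° angle produces the larger shift.
Ratio: 3.3743/0.3466 = 9.737

(Intermediate values are shown rounded; full precision is carried through to the final answer.)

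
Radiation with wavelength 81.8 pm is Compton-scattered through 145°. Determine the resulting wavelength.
86.2138 pm

Using the Compton scattering formula:
λ' = λ + Δλ = λ + λ_C(1 - cos θ)

Given:
- Initial wavelength λ = 81.8 pm
- Scattering angle θ = 145°
- Compton wavelength λ_C ≈ 2.4263 pm

Calculate the shift:
Δλ = 2.4263 × (1 - cos(145°))
Δλ = 2.4263 × 1.8192
Δλ = 4.4138 pm

Final wavelength:
λ' = 81.8 + 4.4138 = 86.2138 pm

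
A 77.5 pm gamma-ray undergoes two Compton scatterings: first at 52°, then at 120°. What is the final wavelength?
82.0720 pm

Apply Compton shift twice:

First scattering at θ₁ = 52°:
Δλ₁ = λ_C(1 - cos(52°))
Δλ₁ = 2.4263 × 0.3843
Δλ₁ = 0.9325 pm

After first scattering:
λ₁ = 77.5 + 0.9325 = 78.4325 pm

Second scattering at θ₂ = 120°:
Δλ₂ = λ_C(1 - cos(120°))
Δλ₂ = 2.4263 × 1.5000
Δλ₂ = 3.6395 pm

Final wavelength:
λ₂ = 78.4325 + 3.6395 = 82.0720 pm

Total shift: Δλ_total = 0.9325 + 3.6395 = 4.5720 pm

(Intermediate values are shown rounded; full precision is carried through to the final answer.)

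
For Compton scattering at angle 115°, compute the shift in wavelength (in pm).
3.4517 pm

Using the Compton scattering formula:
Δλ = λ_C(1 - cos θ)

where λ_C = h/(m_e·c) ≈ 2.4263 pm is the Compton wavelength of an electron.

For θ = 115°:
cos(115°) = -0.4226
1 - cos(115°) = 1.4226

Δλ = 2.4263 × 1.4226
Δλ = 3.4517 pm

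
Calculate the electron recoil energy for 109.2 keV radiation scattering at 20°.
1.3894 keV

By energy conservation: K_e = E_initial - E_final

First find the scattered photon energy:
Initial wavelength: λ = hc/E = 11.3539 pm
Compton shift: Δλ = λ_C(1 - cos(20°)) = 0.1463 pm
Final wavelength: λ' = 11.3539 + 0.1463 = 11.5002 pm
Final photon energy: E' = hc/λ' = 107.8106 keV

Electron kinetic energy:
K_e = E - E' = 109.2000 - 107.8106 = 1.3894 keV

(Intermediate values are shown rounded; full precision is carried through to the final answer.)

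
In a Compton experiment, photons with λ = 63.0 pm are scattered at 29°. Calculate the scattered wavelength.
63.3042 pm

Using the Compton scattering formula:
λ' = λ + Δλ = λ + λ_C(1 - cos θ)

Given:
- Initial wavelength λ = 63.0 pm
- Scattering angle θ = 29°
- Compton wavelength λ_C ≈ 2.4263 pm

Calculate the shift:
Δλ = 2.4263 × (1 - cos(29°))
Δλ = 2.4263 × 0.1254
Δλ = 0.3042 pm

Final wavelength:
λ' = 63.0 + 0.3042 = 63.3042 pm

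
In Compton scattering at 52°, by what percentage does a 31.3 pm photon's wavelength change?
2.9793%

Calculate the Compton shift:
Δλ = λ_C(1 - cos(52°))
Δλ = 2.4263 × (1 - cos(52°))
Δλ = 2.4263 × 0.3843
Δλ = 0.9325 pm

Percentage change:
(Δλ/λ₀) × 100 = (0.9325/31.3) × 100
= 2.9793%

(Intermediate values are shown rounded; full precision is carried through to the final answer.)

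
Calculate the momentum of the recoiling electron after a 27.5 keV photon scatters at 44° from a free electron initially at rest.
1.0931e-23 kg·m/s

The electron is initially at rest, so by conservation of momentum:
p⃗_e = p⃗₀ − p⃗'  (incident photon momentum minus scattered photon momentum)

Photon momentum magnitudes (p = h/λ = E/c):
λ₀ = hc/E₀ = 45.0852 pm → p₀ = h/λ₀ = 1.4697e-23 kg·m/s
Δλ = λ_C(1 − cos 44°) = 0.6810 pm
λ' = 45.7661 pm → p' = h/λ' = 1.4478e-23 kg·m/s

The scattered photon makes angle θ = 44° with the incident direction, so by the law of cosines:
|p⃗_e|² = p₀² + p'² − 2p₀p'cos θ
|p⃗_e|² = (1.4697e-23)² + (1.4478e-23)² − 2·1.4697e-23·1.4478e-23·cos(44°)
|p⃗_e| = 1.0931e-23 kg·m/s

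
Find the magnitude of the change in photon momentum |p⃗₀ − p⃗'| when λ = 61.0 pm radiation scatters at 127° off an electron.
1.8862e-23 kg·m/s

Photon momentum magnitude is p = h/λ.

Initial momentum:
p₀ = h/λ = 6.6261e-34/6.1000e-11 = 1.0862e-23 kg·m/s

After scattering:
λ' = λ + Δλ = 61.0 + 3.8865 = 64.8865 pm
p' = h/λ' = 6.6261e-34/6.4887e-11 = 1.0212e-23 kg·m/s

Momentum is a vector; the scattered photon's direction makes angle θ = 127° with the incident direction. The magnitude of the vector change Δp⃗ = p⃗₀ − p⃗' is found from the law of cosines:
|Δp⃗|² = p₀² + p'² − 2p₀p'cos θ
|Δp⃗|² = (1.0862e-23)² + (1.0212e-23)² − 2·1.0862e-23·1.0212e-23·cos(127°)
|Δp⃗| = 1.8862e-23 kg·m/s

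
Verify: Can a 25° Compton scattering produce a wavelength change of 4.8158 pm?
No, inconsistent

Calculate the expected shift for θ = 25°:

Δλ_expected = λ_C(1 - cos(25°))
Δλ_expected = 2.4263 × (1 - cos(25°))
Δλ_expected = 2.4263 × 0.0937
Δλ_expected = 0.2273 pm

Given shift: 4.8158 pm
Expected shift: 0.2273 pm
Difference: 4.5884 pm

The values do not match. The given shift corresponds to θ ≈ 170.0°, not 25°.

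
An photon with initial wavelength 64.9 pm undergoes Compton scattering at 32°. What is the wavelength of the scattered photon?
65.2687 pm

Using the Compton scattering formula:
λ' = λ + Δλ = λ + λ_C(1 - cos θ)

Given:
- Initial wavelength λ = 64.9 pm
- Scattering angle θ = 32°
- Compton wavelength λ_C ≈ 2.4263 pm

Calculate the shift:
Δλ = 2.4263 × (1 - cos(32°))
Δλ = 2.4263 × 0.1520
Δλ = 0.3687 pm

Final wavelength:
λ' = 64.9 + 0.3687 = 65.2687 pm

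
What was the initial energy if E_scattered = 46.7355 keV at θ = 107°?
53.0001 keV

Convert final energy to wavelength (hc ≈ 1239.842 keV·pm):
λ' = hc/E' = 1239.842 / 46.7355 = 26.5289 pm

Calculate the Compton shift:
Δλ = λ_C(1 - cos(107°))
Δλ = 2.4263 × (1 - cos(107°))
Δλ = 3.1357 pm

Initial wavelength:
λ = λ' - Δλ = 26.5289 - 3.1357 = 23.3932 pm

Initial energy:
E = hc/λ = 1239.842 / 23.3932 = 53.0001 keV

(Intermediate values are shown rounded; full precision is carried through to the final answer.)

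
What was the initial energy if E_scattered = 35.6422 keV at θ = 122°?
39.9000 keV

Convert final energy to wavelength (hc ≈ 1239.842 keV·pm):
λ' = hc/E' = 1239.842 / 35.6422 = 34.7858 pm

Calculate the Compton shift:
Δλ = λ_C(1 - cos(122°))
Δλ = 2.4263 × (1 - cos(122°))
Δλ = 3.7121 pm

Initial wavelength:
λ = λ' - Δλ = 34.7858 - 3.7121 = 31.0737 pm

Initial energy:
E = hc/λ = 1239.842 / 31.0737 = 39.9000 keV

(Intermediate values are shown rounded; full precision is carried through to the final answer.)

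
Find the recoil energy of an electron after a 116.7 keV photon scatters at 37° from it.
5.1307 keV

By energy conservation: K_e = E_initial - E_final

First find the scattered photon energy:
Initial wavelength: λ = hc/E = 10.6242 pm
Compton shift: Δλ = λ_C(1 - cos(37°)) = 0.4886 pm
Final wavelength: λ' = 10.6242 + 0.4886 = 11.1128 pm
Final photon energy: E' = hc/λ' = 111.5693 keV

Electron kinetic energy:
K_e = E - E' = 116.7000 - 111.5693 = 5.1307 keV

(Intermediate values are shown rounded; full precision is carried through to the final answer.)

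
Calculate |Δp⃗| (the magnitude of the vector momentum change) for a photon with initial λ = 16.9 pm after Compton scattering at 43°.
2.8238e-23 kg·m/s

Photon momentum magnitude is p = h/λ.

Initial momentum:
p₀ = h/λ = 6.6261e-34/1.6900e-11 = 3.9208e-23 kg·m/s

After scattering:
λ' = λ + Δλ = 16.9 + 0.6518 = 17.5518 pm
p' = h/λ' = 6.6261e-34/1.7552e-11 = 3.7751e-23 kg·m/s

Momentum is a vector; the scattered photon's direction makes angle θ = 43° with the incident direction. The magnitude of the vector change Δp⃗ = p⃗₀ − p⃗' is found from the law of cosines:
|Δp⃗|² = p₀² + p'² − 2p₀p'cos θ
|Δp⃗|² = (3.9208e-23)² + (3.7751e-23)² − 2·3.9208e-23·3.7751e-23·cos(43°)
|Δp⃗| = 2.8238e-23 kg·m/s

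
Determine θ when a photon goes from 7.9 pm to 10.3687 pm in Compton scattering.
91.00°

First find the wavelength shift:
Δλ = λ' - λ = 10.3687 - 7.9 = 2.4687 pm

Using Δλ = λ_C(1 - cos θ), with λ_C = h/(m_e·c) ≈ 2.42631024 pm:
cos θ = 1 - Δλ/λ_C
cos θ = 1 - 2.4687/2.42631024
cos θ = -0.017471

θ = arccos(-0.017471)
θ = 91.00°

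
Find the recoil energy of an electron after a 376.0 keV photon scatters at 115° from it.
192.2970 keV

By energy conservation: K_e = E_initial - E_final

First find the scattered photon energy:
Initial wavelength: λ = hc/E = 3.2975 pm
Compton shift: Δλ = λ_C(1 - cos(115°)) = 3.4517 pm
Final wavelength: λ' = 3.2975 + 3.4517 = 6.7492 pm
Final photon energy: E' = hc/λ' = 183.7030 keV

Electron kinetic energy:
K_e = E - E' = 376.0000 - 183.7030 = 192.2970 keV

(Intermediate values are shown rounded; full precision is carried through to the final answer.)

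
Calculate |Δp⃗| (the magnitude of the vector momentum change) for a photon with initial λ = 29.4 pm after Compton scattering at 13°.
5.0975e-24 kg·m/s

Photon momentum magnitude is p = h/λ.

Initial momentum:
p₀ = h/λ = 6.6261e-34/2.9400e-11 = 2.2538e-23 kg·m/s

After scattering:
λ' = λ + Δλ = 29.4 + 0.0622 = 29.4622 pm
p' = h/λ' = 6.6261e-34/2.9462e-11 = 2.2490e-23 kg·m/s

Momentum is a vector; the scattered photon's direction makes angle θ = 13° with the incident direction. The magnitude of the vector change Δp⃗ = p⃗₀ − p⃗' is found from the law of cosines:
|Δp⃗|² = p₀² + p'² − 2p₀p'cos θ
|Δp⃗|² = (2.2538e-23)² + (2.2490e-23)² − 2·2.2538e-23·2.2490e-23·cos(13°)
|Δp⃗| = 5.0975e-24 kg·m/s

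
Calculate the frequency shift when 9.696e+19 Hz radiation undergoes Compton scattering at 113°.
5.060e+19 Hz (decrease)

Convert frequency to wavelength (c = 299792458 m/s):
λ₀ = c/f₀ = 299792458/9.696e+19 = 3.0919189e-12 m = 3.0919 pm

Calculate Compton shift:
Δλ = λ_C(1 - cos(113°)) = 3.3743 pm

Final wavelength:
λ' = λ₀ + Δλ = 3.0919 + 3.3743 = 6.4663 pm

Final frequency:
f' = c/λ' = 299792458/6.4662641e-12 = 4.6362545e+19 Hz

Frequency shift (decrease):
Δf = f₀ - f' = 9.696e+19 - 4.6362545e+19 = 5.060e+19 Hz

(Intermediate values are shown rounded; full precision is carried through to the final answer.)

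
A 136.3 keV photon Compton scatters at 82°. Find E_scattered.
110.8481 keV

First convert energy to wavelength:
λ = hc/E, with hc ≈ 1239.842 keV·pm (i.e. 1239.842 eV·nm)

For E = 136.3 keV = 136300 eV:
λ = 1239.842 keV·pm / 136.3 keV
λ = 9.0964 pm

Calculate the Compton shift:
Δλ = λ_C(1 - cos(82°)) = 2.4263 × 0.8608
Δλ = 2.0886 pm

Final wavelength:
λ' = 9.0964 + 2.0886 = 11.1851 pm

Final energy:
E' = hc/λ' = 1239.842 / 11.1851 = 110.8481 keV

(Intermediate values are shown rounded; full precision is carried through to the final answer.)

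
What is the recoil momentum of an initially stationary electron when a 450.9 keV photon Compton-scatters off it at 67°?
2.3047e-22 kg·m/s

The electron is initially at rest, so by conservation of momentum:
p⃗_e = p⃗₀ − p⃗'  (incident photon momentum minus scattered photon momentum)

Photon momentum magnitudes (p = h/λ = E/c):
λ₀ = hc/E₀ = 2.7497 pm → p₀ = h/λ₀ = 2.4097e-22 kg·m/s
Δλ = λ_C(1 − cos 67°) = 1.4783 pm
λ' = 4.2280 pm → p' = h/λ' = 1.5672e-22 kg·m/s

The scattered photon makes angle θ = 67° with the incident direction, so by the law of cosines:
|p⃗_e|² = p₀² + p'² − 2p₀p'cos θ
|p⃗_e|² = (2.4097e-22)² + (1.5672e-22)² − 2·2.4097e-22·1.5672e-22·cos(67°)
|p⃗_e| = 2.3047e-22 kg·m/s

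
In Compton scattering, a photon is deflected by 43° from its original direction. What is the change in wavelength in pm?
0.6518 pm

Using the Compton scattering formula:
Δλ = λ_C(1 - cos θ)

where λ_C = h/(m_e·c) ≈ 2.4263 pm is the Compton wavelength of an electron.

For θ = 43°:
cos(43°) = 0.7314
1 - cos(43°) = 0.2686

Δλ = 2.4263 × 0.2686
Δλ = 0.6518 pm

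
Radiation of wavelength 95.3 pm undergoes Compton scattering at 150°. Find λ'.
99.8276 pm

Using the Compton formula: λ' = λ + λ_C(1 − cos θ)

For θ = 150°, cos θ = -√3/2 (exact) ≈ -0.8660, so:
1 − cos 150° = 1 − (-√3/2) ≈ 1.8660

Δλ = λ_C × 1.8660 = 2.4263 × 1.8660 = 4.5276 pm

λ' = 95.3 + 4.5276 = 99.8276 pm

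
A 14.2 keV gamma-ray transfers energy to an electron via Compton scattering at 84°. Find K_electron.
0.3448 keV

By energy conservation: K_e = E_initial - E_final

First find the scattered photon energy:
Initial wavelength: λ = hc/E = 87.3128 pm
Compton shift: Δλ = λ_C(1 - cos(84°)) = 2.1727 pm
Final wavelength: λ' = 87.3128 + 2.1727 = 89.4855 pm
Final photon energy: E' = hc/λ' = 13.8552 keV

Electron kinetic energy:
K_e = E - E' = 14.2000 - 13.8552 = 0.3448 keV

(Intermediate values are shown rounded; full precision is carried through to the final answer.)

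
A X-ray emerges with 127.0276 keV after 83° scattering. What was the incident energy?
162.5000 keV

Convert final energy to wavelength (hc ≈ 1239.842 keV·pm):
λ' = hc/E' = 1239.842 / 127.0276 = 9.7604 pm

Calculate the Compton shift:
Δλ = λ_C(1 - cos(83°))
Δλ = 2.4263 × (1 - cos(83°))
Δλ = 2.1306 pm

Initial wavelength:
λ = λ' - Δλ = 9.7604 - 2.1306 = 7.6298 pm

Initial energy:
E = hc/λ = 1239.842 / 7.6298 = 162.5000 keV

(Intermediate values are shown rounded; full precision is carried through to the final answer.)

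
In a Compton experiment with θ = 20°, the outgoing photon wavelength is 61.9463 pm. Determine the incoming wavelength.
61.8000 pm

From λ' = λ + Δλ, we have λ = λ' - Δλ

First calculate the Compton shift:
Δλ = λ_C(1 - cos θ)
Δλ = 2.4263 × (1 - cos(20°))
Δλ = 2.4263 × 0.0603
Δλ = 0.1463 pm

Initial wavelength:
λ = λ' - Δλ
λ = 61.9463 - 0.1463
λ = 61.8000 pm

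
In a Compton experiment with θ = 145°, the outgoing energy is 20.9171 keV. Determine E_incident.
22.6000 keV

Convert final energy to wavelength (hc ≈ 1239.842 keV·pm):
λ' = hc/E' = 1239.842 / 20.9171 = 59.2741 pm

Calculate the Compton shift:
Δλ = λ_C(1 - cos(145°))
Δλ = 2.4263 × (1 - cos(145°))
Δλ = 4.4138 pm

Initial wavelength:
λ = λ' - Δλ = 59.2741 - 4.4138 = 54.8603 pm

Initial energy:
E = hc/λ = 1239.842 / 54.8603 = 22.6000 keV

(Intermediate values are shown rounded; full precision is carried through to the final answer.)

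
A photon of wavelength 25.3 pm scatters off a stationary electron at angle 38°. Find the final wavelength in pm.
25.8144 pm

Using the Compton scattering formula:
λ' = λ + Δλ = λ + λ_C(1 - cos θ)

Given:
- Initial wavelength λ = 25.3 pm
- Scattering angle θ = 38°
- Compton wavelength λ_C ≈ 2.4263 pm

Calculate the shift:
Δλ = 2.4263 × (1 - cos(38°))
Δλ = 2.4263 × 0.2120
Δλ = 0.5144 pm

Final wavelength:
λ' = 25.3 + 0.5144 = 25.8144 pm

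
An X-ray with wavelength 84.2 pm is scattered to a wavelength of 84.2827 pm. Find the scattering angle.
15.00°

First find the wavelength shift:
Δλ = λ' - λ = 84.2827 - 84.2 = 0.0827 pm

Using Δλ = λ_C(1 - cos θ), with λ_C = h/(m_e·c) ≈ 2.42631024 pm:
cos θ = 1 - Δλ/λ_C
cos θ = 1 - 0.0827/2.42631024
cos θ = 0.965915

θ = arccos(0.965915)
θ = 15.00°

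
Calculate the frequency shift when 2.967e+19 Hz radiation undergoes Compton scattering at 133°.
8.536e+18 Hz (decrease)

Convert frequency to wavelength (c = 299792458 m/s):
λ₀ = c/f₀ = 299792458/2.967e+19 = 1.0104228e-11 m = 10.1042 pm

Calculate Compton shift:
Δλ = λ_C(1 - cos(133°)) = 4.0810 pm

Final wavelength:
λ' = λ₀ + Δλ = 10.1042 + 4.0810 = 14.1853 pm

Final frequency:
f' = c/λ' = 299792458/1.4185278e-11 = 2.1134055e+19 Hz

Frequency shift (decrease):
Δf = f₀ - f' = 2.967e+19 - 2.1134055e+19 = 8.536e+18 Hz

(Intermediate values are shown rounded; full precision is carried through to the final answer.)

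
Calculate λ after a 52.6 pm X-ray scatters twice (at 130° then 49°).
57.4204 pm

Apply Compton shift twice:

First scattering at θ₁ = 130°:
Δλ₁ = λ_C(1 - cos(130°))
Δλ₁ = 2.4263 × 1.6428
Δλ₁ = 3.9859 pm

After first scattering:
λ₁ = 52.6 + 3.9859 = 56.5859 pm

Second scattering at θ₂ = 49°:
Δλ₂ = λ_C(1 - cos(49°))
Δλ₂ = 2.4263 × 0.3439
Δλ₂ = 0.8345 pm

Final wavelength:
λ₂ = 56.5859 + 0.8345 = 57.4204 pm

Total shift: Δλ_total = 3.9859 + 0.8345 = 4.8204 pm

(Intermediate values are shown rounded; full precision is carried through to the final answer.)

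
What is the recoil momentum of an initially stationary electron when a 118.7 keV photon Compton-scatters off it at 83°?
7.7367e-23 kg·m/s

The electron is initially at rest, so by conservation of momentum:
p⃗_e = p⃗₀ − p⃗'  (incident photon momentum minus scattered photon momentum)

Photon momentum magnitudes (p = h/λ = E/c):
λ₀ = hc/E₀ = 10.4452 pm → p₀ = h/λ₀ = 6.3437e-23 kg·m/s
Δλ = λ_C(1 − cos 83°) = 2.1306 pm
λ' = 12.5758 pm → p' = h/λ' = 5.2689e-23 kg·m/s

The scattered photon makes angle θ = 83° with the incident direction, so by the law of cosines:
|p⃗_e|² = p₀² + p'² − 2p₀p'cos θ
|p⃗_e|² = (6.3437e-23)² + (5.2689e-23)² − 2·6.3437e-23·5.2689e-23·cos(83°)
|p⃗_e| = 7.7367e-23 kg·m/s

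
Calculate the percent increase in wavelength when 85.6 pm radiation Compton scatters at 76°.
2.1488%

Calculate the Compton shift:
Δλ = λ_C(1 - cos(76°))
Δλ = 2.4263 × (1 - cos(76°))
Δλ = 2.4263 × 0.7581
Δλ = 1.8393 pm

Percentage change:
(Δλ/λ₀) × 100 = (1.8393/85.6) × 100
= 2.1488%

(Intermediate values are shown rounded; full precision is carried through to the final answer.)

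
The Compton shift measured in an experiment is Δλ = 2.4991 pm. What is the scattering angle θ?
91.72°

From the Compton formula Δλ = λ_C(1 - cos θ), we can solve for θ:

cos θ = 1 - Δλ/λ_C

Given:
- Δλ = 2.4991 pm
- λ_C = h/(m_e·c) ≈ 2.42631024 pm

cos θ = 1 - 2.4991/2.42631024
cos θ = 1 - 1.030000
cos θ = -0.030000

θ = arccos(-0.030000)
θ = 91.72°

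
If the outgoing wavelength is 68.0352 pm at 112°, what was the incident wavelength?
64.7000 pm

From λ' = λ + Δλ, we have λ = λ' - Δλ

First calculate the Compton shift:
Δλ = λ_C(1 - cos θ)
Δλ = 2.4263 × (1 - cos(112°))
Δλ = 2.4263 × 1.3746
Δλ = 3.3352 pm

Initial wavelength:
λ = λ' - Δλ
λ = 68.0352 - 3.3352
λ = 64.7000 pm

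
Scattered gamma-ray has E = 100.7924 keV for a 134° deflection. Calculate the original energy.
151.4000 keV

Convert final energy to wavelength (hc ≈ 1239.842 keV·pm):
λ' = hc/E' = 1239.842 / 100.7924 = 12.3009 pm

Calculate the Compton shift:
Δλ = λ_C(1 - cos(134°))
Δλ = 2.4263 × (1 - cos(134°))
Δλ = 4.1118 pm

Initial wavelength:
λ = λ' - Δλ = 12.3009 - 4.1118 = 8.1892 pm

Initial energy:
E = hc/λ = 1239.842 / 8.1892 = 151.4000 keV

(Intermediate values are shown rounded; full precision is carried through to the final answer.)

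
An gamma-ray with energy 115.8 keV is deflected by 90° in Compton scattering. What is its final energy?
94.4062 keV

First convert energy to wavelength:
λ = hc/E, with hc ≈ 1239.842 keV·pm (i.e. 1239.842 eV·nm)

For E = 115.8 keV = 115800 eV:
λ = 1239.842 keV·pm / 115.8 keV
λ = 10.7068 pm

Calculate the Compton shift:
Δλ = λ_C(1 - cos(90°)) = 2.4263 × 1.0000
Δλ = 2.4263 pm

Final wavelength:
λ' = 10.7068 + 2.4263 = 13.1331 pm

Final energy:
E' = hc/λ' = 1239.842 / 13.1331 = 94.4062 keV

(Intermediate values are shown rounded; full precision is carried through to the final answer.)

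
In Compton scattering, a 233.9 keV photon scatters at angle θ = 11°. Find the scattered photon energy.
231.9494 keV

First convert energy to wavelength:
λ = hc/E, with hc ≈ 1239.842 keV·pm (i.e. 1239.842 eV·nm)

For E = 233.9 keV = 233900 eV:
λ = 1239.842 keV·pm / 233.9 keV
λ = 5.3007 pm

Calculate the Compton shift:
Δλ = λ_C(1 - cos(11°)) = 2.4263 × 0.0184
Δλ = 0.0446 pm

Final wavelength:
λ' = 5.3007 + 0.0446 = 5.3453 pm

Final energy:
E' = hc/λ' = 1239.842 / 5.3453 = 231.9494 keV

(Intermediate values are shown rounded; full precision is carried through to the final answer.)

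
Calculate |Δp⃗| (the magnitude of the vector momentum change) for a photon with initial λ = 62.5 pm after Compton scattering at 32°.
5.8276e-24 kg·m/s

Photon momentum magnitude is p = h/λ.

Initial momentum:
p₀ = h/λ = 6.6261e-34/6.2500e-11 = 1.0602e-23 kg·m/s

After scattering:
λ' = λ + Δλ = 62.5 + 0.3687 = 62.8687 pm
p' = h/λ' = 6.6261e-34/6.2869e-11 = 1.0540e-23 kg·m/s

Momentum is a vector; the scattered photon's direction makes angle θ = 32° with the incident direction. The magnitude of the vector change Δp⃗ = p⃗₀ − p⃗' is found from the law of cosines:
|Δp⃗|² = p₀² + p'² − 2p₀p'cos θ
|Δp⃗|² = (1.0602e-23)² + (1.0540e-23)² − 2·1.0602e-23·1.0540e-23·cos(32°)
|Δp⃗| = 5.8276e-24 kg·m/s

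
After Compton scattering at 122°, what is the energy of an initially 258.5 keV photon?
145.7206 keV

First convert energy to wavelength:
λ = hc/E, with hc ≈ 1239.842 keV·pm (i.e. 1239.842 eV·nm)

For E = 258.5 keV = 258500 eV:
λ = 1239.842 keV·pm / 258.5 keV
λ = 4.7963 pm

Calculate the Compton shift:
Δλ = λ_C(1 - cos(122°)) = 2.4263 × 1.5299
Δλ = 3.7121 pm

Final wavelength:
λ' = 4.7963 + 3.7121 = 8.5084 pm

Final energy:
E' = hc/λ' = 1239.842 / 8.5084 = 145.7206 keV

(Intermediate values are shown rounded; full precision is carried through to the final answer.)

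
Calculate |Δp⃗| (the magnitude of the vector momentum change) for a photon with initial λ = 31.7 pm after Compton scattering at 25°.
9.0172e-24 kg·m/s

Photon momentum magnitude is p = h/λ.

Initial momentum:
p₀ = h/λ = 6.6261e-34/3.1700e-11 = 2.0902e-23 kg·m/s

After scattering:
λ' = λ + Δλ = 31.7 + 0.2273 = 31.9273 pm
p' = h/λ' = 6.6261e-34/3.1927e-11 = 2.0754e-23 kg·m/s

Momentum is a vector; the scattered photon's direction makes angle θ = 25° with the incident direction. The magnitude of the vector change Δp⃗ = p⃗₀ − p⃗' is found from the law of cosines:
|Δp⃗|² = p₀² + p'² − 2p₀p'cos θ
|Δp⃗|² = (2.0902e-23)² + (2.0754e-23)² − 2·2.0902e-23·2.0754e-23·cos(25°)
|Δp⃗| = 9.0172e-24 kg·m/s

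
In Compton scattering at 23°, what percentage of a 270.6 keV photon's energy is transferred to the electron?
0.0404 (or 4.04%)

Calculate initial and final photon energies:

Initial: E₀ = 270.6 keV → λ₀ = 4.5818 pm
Compton shift: Δλ = 0.1929 pm
Final wavelength: λ' = 4.7747 pm
Final energy: E' = 259.6688 keV

Fractional energy loss:
(E₀ - E')/E₀ = (270.6000 - 259.6688)/270.6000
= 10.9312/270.6000
= 0.0404
= 4.04%

(Intermediate values are shown rounded; full precision is carried through to the final answer.)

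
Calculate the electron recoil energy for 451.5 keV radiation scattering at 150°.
281.0424 keV

By energy conservation: K_e = E_initial - E_final

First find the scattered photon energy:
Initial wavelength: λ = hc/E = 2.7461 pm
Compton shift: Δλ = λ_C(1 - cos(150°)) = 4.5276 pm
Final wavelength: λ' = 2.7461 + 4.5276 = 7.2736 pm
Final photon energy: E' = hc/λ' = 170.4576 keV

Electron kinetic energy:
K_e = E - E' = 451.5000 - 170.4576 = 281.0424 keV

(Intermediate values are shown rounded; full precision is carried through to the final answer.)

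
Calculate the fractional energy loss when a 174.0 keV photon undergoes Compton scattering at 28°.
0.0383 (or 3.83%)

Calculate initial and final photon energies:

Initial: E₀ = 174.0 keV → λ₀ = 7.1255 pm
Compton shift: Δλ = 0.2840 pm
Final wavelength: λ' = 7.4095 pm
Final energy: E' = 167.3306 keV

Fractional energy loss:
(E₀ - E')/E₀ = (174.0000 - 167.3306)/174.0000
= 6.6694/174.0000
= 0.0383
= 3.83%

(Intermediate values are shown rounded; full precision is carried through to the final answer.)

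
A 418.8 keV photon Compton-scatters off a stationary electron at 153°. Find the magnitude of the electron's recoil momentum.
3.0465e-22 kg·m/s

The electron is initially at rest, so by conservation of momentum:
p⃗_e = p⃗₀ − p⃗'  (incident photon momentum minus scattered photon momentum)

Photon momentum magnitudes (p = h/λ = E/c):
λ₀ = hc/E₀ = 2.9605 pm → p₀ = h/λ₀ = 2.2382e-22 kg·m/s
Δλ = λ_C(1 − cos 153°) = 4.5882 pm
λ' = 7.5486 pm → p' = h/λ' = 8.7778e-23 kg·m/s

The scattered photon makes angle θ = 153° with the incident direction, so by the law of cosines:
|p⃗_e|² = p₀² + p'² − 2p₀p'cos θ
|p⃗_e|² = (2.2382e-22)² + (8.7778e-23)² − 2·2.2382e-22·8.7778e-23·cos(153°)
|p⃗_e| = 3.0465e-22 kg·m/s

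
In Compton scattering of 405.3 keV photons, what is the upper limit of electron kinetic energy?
248.5899 keV

Maximum energy transfer occurs at θ = 180° (backscattering).

Initial photon: E₀ = 405.3 keV → λ₀ = 3.0591 pm

Maximum Compton shift (at 180°):
Δλ_max = 2λ_C = 2 × 2.4263 = 4.8526 pm

Final wavelength:
λ' = 3.0591 + 4.8526 = 7.9117 pm

Minimum photon energy (maximum energy to electron):
E'_min = hc/λ' = 156.7101 keV

Maximum electron kinetic energy:
K_max = E₀ - E'_min = 405.3000 - 156.7101 = 248.5899 keV

(Intermediate values are shown rounded; full precision is carried through to the final answer.)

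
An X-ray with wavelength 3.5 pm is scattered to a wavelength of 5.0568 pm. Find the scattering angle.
69.00°

First find the wavelength shift:
Δλ = λ' - λ = 5.0568 - 3.5 = 1.5568 pm

Using Δλ = λ_C(1 - cos θ), with λ_C = h/(m_e·c) ≈ 2.42631024 pm:
cos θ = 1 - Δλ/λ_C
cos θ = 1 - 1.5568/2.42631024
cos θ = 0.358367

θ = arccos(0.358367)
θ = 69.00°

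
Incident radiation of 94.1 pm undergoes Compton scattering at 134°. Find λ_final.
98.2118 pm

Using the Compton scattering formula:
λ' = λ + Δλ = λ + λ_C(1 - cos θ)

Given:
- Initial wavelength λ = 94.1 pm
- Scattering angle θ = 134°
- Compton wavelength λ_C ≈ 2.4263 pm

Calculate the shift:
Δλ = 2.4263 × (1 - cos(134°))
Δλ = 2.4263 × 1.6947
Δλ = 4.1118 pm

Final wavelength:
λ' = 94.1 + 4.1118 = 98.2118 pm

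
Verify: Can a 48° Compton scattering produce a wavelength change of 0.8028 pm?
Yes, consistent

Calculate the expected shift for θ = 48°:

Δλ_expected = λ_C(1 - cos(48°))
Δλ_expected = 2.4263 × (1 - cos(48°))
Δλ_expected = 2.4263 × 0.3309
Δλ_expected = 0.8028 pm

Given shift: 0.8028 pm
Expected shift: 0.8028 pm
Difference: 0.0000 pm

The values match. This is consistent with Compton scattering at the stated angle.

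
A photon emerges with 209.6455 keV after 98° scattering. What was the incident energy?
393.5999 keV

Convert final energy to wavelength (hc ≈ 1239.842 keV·pm):
λ' = hc/E' = 1239.842 / 209.6455 = 5.9140 pm

Calculate the Compton shift:
Δλ = λ_C(1 - cos(98°))
Δλ = 2.4263 × (1 - cos(98°))
Δλ = 2.7640 pm

Initial wavelength:
λ = λ' - Δλ = 5.9140 - 2.7640 = 3.1500 pm

Initial energy:
E = hc/λ = 1239.842 / 3.1500 = 393.5999 keV

(Intermediate values are shown rounded; full precision is carried through to the final answer.)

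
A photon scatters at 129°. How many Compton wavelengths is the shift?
1.6293 λ_C

The Compton shift formula is:
Δλ = λ_C(1 - cos θ)

Dividing both sides by λ_C:
Δλ/λ_C = 1 - cos θ

For θ = 129°:
Δλ/λ_C = 1 - cos(129°)
Δλ/λ_C = 1 - -0.6293
Δλ/λ_C = 1.6293

This means the shift is 1.6293 × λ_C = 3.9532 pm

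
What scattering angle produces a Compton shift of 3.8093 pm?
124.75°

From the Compton formula Δλ = λ_C(1 - cos θ), we can solve for θ:

cos θ = 1 - Δλ/λ_C

Given:
- Δλ = 3.8093 pm
- λ_C = h/(m_e·c) ≈ 2.42631024 pm

cos θ = 1 - 3.8093/2.42631024
cos θ = 1 - 1.569997
cos θ = -0.569997

θ = arccos(-0.569997)
θ = 124.75°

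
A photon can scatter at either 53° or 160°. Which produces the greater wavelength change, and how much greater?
160° produces the larger shift by a factor of 4.871

Calculate both shifts using Δλ = λ_C(1 - cos θ):

For θ₁ = 53°:
Δλ₁ = 2.4263 × (1 - cos(53°))
Δλ₁ = 2.4263 × 0.3982
Δλ₁ = 0.9661 pm

For θ₂ = 160°:
Δλ₂ = 2.4263 × (1 - cos(160°))
Δλ₂ = 2.4263 × 1.9397
Δλ₂ = 4.7063 pm

The 160° angle produces the larger shift.
Ratio: 4.7063/0.9661 = 4.871

(Intermediate values are shown rounded; full precision is carried through to the final answer.)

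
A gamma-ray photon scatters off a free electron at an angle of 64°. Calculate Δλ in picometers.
1.3627 pm

Using the Compton scattering formula:
Δλ = λ_C(1 - cos θ)

where λ_C = h/(m_e·c) ≈ 2.4263 pm is the Compton wavelength of an electron.

For θ = 64°:
cos(64°) = 0.4384
1 - cos(64°) = 0.5616

Δλ = 2.4263 × 0.5616
Δλ = 1.3627 pm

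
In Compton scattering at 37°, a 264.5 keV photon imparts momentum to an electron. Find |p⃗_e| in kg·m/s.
8.6404e-23 kg·m/s

The electron is initially at rest, so by conservation of momentum:
p⃗_e = p⃗₀ − p⃗'  (incident photon momentum minus scattered photon momentum)

Photon momentum magnitudes (p = h/λ = E/c):
λ₀ = hc/E₀ = 4.6875 pm → p₀ = h/λ₀ = 1.4136e-22 kg·m/s
Δλ = λ_C(1 − cos 37°) = 0.4886 pm
λ' = 5.1761 pm → p' = h/λ' = 1.2801e-22 kg·m/s

The scattered photon makes angle θ = 37° with the incident direction, so by the law of cosines:
|p⃗_e|² = p₀² + p'² − 2p₀p'cos θ
|p⃗_e|² = (1.4136e-22)² + (1.2801e-22)² − 2·1.4136e-22·1.2801e-22·cos(37°)
|p⃗_e| = 8.6404e-23 kg·m/s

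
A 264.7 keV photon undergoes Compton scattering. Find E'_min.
130.0092 keV (at θ = 180°)

The scattered photon has minimum energy when its wavelength is maximum, i.e., when the Compton shift Δλ = λ_C(1 − cos θ) is maximum. This occurs at θ = 180° (backscattering), giving Δλ_max = 2λ_C = 4.8526 pm.

Initial wavelength: λ₀ = hc/E₀ = 4.6840 pm
Maximum final wavelength: λ'_max = λ₀ + 2λ_C = 4.6840 + 4.8526 = 9.5366 pm
Minimum final energy: E'_min = hc/λ'_max = 130.0092 keV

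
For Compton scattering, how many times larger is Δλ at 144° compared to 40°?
144° produces the larger shift by a factor of 7.732

Calculate both shifts using Δλ = λ_C(1 - cos θ):

For θ₁ = 40°:
Δλ₁ = 2.4263 × (1 - cos(40°))
Δλ₁ = 2.4263 × 0.2340
Δλ₁ = 0.5676 pm

For θ₂ = 144°:
Δλ₂ = 2.4263 × (1 - cos(144°))
Δλ₂ = 2.4263 × 1.8090
Δλ₂ = 4.3892 pm

The 144° angle produces the larger shift.
Ratio: 4.3892/0.5676 = 7.732

(Intermediate values are shown rounded; full precision is carried through to the final answer.)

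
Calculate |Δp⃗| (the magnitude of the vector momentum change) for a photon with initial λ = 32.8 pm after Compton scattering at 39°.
1.3381e-23 kg·m/s

Photon momentum magnitude is p = h/λ.

Initial momentum:
p₀ = h/λ = 6.6261e-34/3.2800e-11 = 2.0201e-23 kg·m/s

After scattering:
λ' = λ + Δλ = 32.8 + 0.5407 = 33.3407 pm
p' = h/λ' = 6.6261e-34/3.3341e-11 = 1.9874e-23 kg·m/s

Momentum is a vector; the scattered photon's direction makes angle θ = 39° with the incident direction. The magnitude of the vector change Δp⃗ = p⃗₀ − p⃗' is found from the law of cosines:
|Δp⃗|² = p₀² + p'² − 2p₀p'cos θ
|Δp⃗|² = (2.0201e-23)² + (1.9874e-23)² − 2·2.0201e-23·1.9874e-23·cos(39°)
|Δp⃗| = 1.3381e-23 kg·m/s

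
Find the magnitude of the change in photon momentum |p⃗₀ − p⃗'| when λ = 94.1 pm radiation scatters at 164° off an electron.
1.3610e-23 kg·m/s

Photon momentum magnitude is p = h/λ.

Initial momentum:
p₀ = h/λ = 6.6261e-34/9.4100e-11 = 7.0415e-24 kg·m/s

After scattering:
λ' = λ + Δλ = 94.1 + 4.7586 = 98.8586 pm
p' = h/λ' = 6.6261e-34/9.8859e-11 = 6.7026e-24 kg·m/s

Momentum is a vector; the scattered photon's direction makes angle θ = 164° with the incident direction. The magnitude of the vector change Δp⃗ = p⃗₀ − p⃗' is found from the law of cosines:
|Δp⃗|² = p₀² + p'² − 2p₀p'cos θ
|Δp⃗|² = (7.0415e-24)² + (6.7026e-24)² − 2·7.0415e-24·6.7026e-24·cos(164°)
|Δp⃗| = 1.3610e-23 kg·m/s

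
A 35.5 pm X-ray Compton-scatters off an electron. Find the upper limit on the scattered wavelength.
40.3526 pm (at θ = 180°)

The Compton shift is Δλ = λ_C(1 − cos θ).

Since cos θ ranges from −1 to 1, the factor (1 − cos θ) ranges from 0 to 2; the maximum shift occurs at θ = 180° (backscattering):
Δλ_max = 2λ_C = 2 × 2.4263 pm = 4.8526 pm

Maximum scattered wavelength:
λ'_max = λ₀ + Δλ_max = 35.5 + 4.8526 = 40.3526 pm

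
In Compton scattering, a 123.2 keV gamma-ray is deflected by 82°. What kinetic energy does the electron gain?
21.1746 keV

By energy conservation: K_e = E_initial - E_final

First find the scattered photon energy:
Initial wavelength: λ = hc/E = 10.0637 pm
Compton shift: Δλ = λ_C(1 - cos(82°)) = 2.0886 pm
Final wavelength: λ' = 10.0637 + 2.0886 = 12.1523 pm
Final photon energy: E' = hc/λ' = 102.0254 keV

Electron kinetic energy:
K_e = E - E' = 123.2000 - 102.0254 = 21.1746 keV

(Intermediate values are shown rounded; full precision is carried through to the final answer.)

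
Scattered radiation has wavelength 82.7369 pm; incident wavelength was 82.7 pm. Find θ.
10.01°

First find the wavelength shift:
Δλ = λ' - λ = 82.7369 - 82.7 = 0.0369 pm

Using Δλ = λ_C(1 - cos θ), with λ_C = h/(m_e·c) ≈ 2.42631024 pm:
cos θ = 1 - Δλ/λ_C
cos θ = 1 - 0.0369/2.42631024
cos θ = 0.984792

θ = arccos(0.984792)
θ = 10.01°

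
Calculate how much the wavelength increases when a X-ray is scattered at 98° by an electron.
2.7640 pm

Using the Compton scattering formula:
Δλ = λ_C(1 - cos θ)

where λ_C = h/(m_e·c) ≈ 2.4263 pm is the Compton wavelength of an electron.

For θ = 98°:
cos(98°) = -0.1392
1 - cos(98°) = 1.1392

Δλ = 2.4263 × 1.1392
Δλ = 2.7640 pm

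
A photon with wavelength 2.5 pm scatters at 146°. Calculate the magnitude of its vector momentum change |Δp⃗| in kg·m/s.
3.4834e-22 kg·m/s

Photon momentum magnitude is p = h/λ.

Initial momentum:
p₀ = h/λ = 6.6261e-34/2.5000e-12 = 2.6504e-22 kg·m/s

After scattering:
λ' = λ + Δλ = 2.5 + 4.4378 = 6.9378 pm
p' = h/λ' = 6.6261e-34/6.9378e-12 = 9.5507e-23 kg·m/s

Momentum is a vector; the scattered photon's direction makes angle θ = 146° with the incident direction. The magnitude of the vector change Δp⃗ = p⃗₀ − p⃗' is found from the law of cosines:
|Δp⃗|² = p₀² + p'² − 2p₀p'cos θ
|Δp⃗|² = (2.6504e-22)² + (9.5507e-23)² − 2·2.6504e-22·9.5507e-23·cos(146°)
|Δp⃗| = 3.4834e-22 kg·m/s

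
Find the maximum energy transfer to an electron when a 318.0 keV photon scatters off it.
176.3280 keV

Maximum energy transfer occurs at θ = 180° (backscattering).

Initial photon: E₀ = 318.0 keV → λ₀ = 3.8989 pm

Maximum Compton shift (at 180°):
Δλ_max = 2λ_C = 2 × 2.4263 = 4.8526 pm

Final wavelength:
λ' = 3.8989 + 4.8526 = 8.7515 pm

Minimum photon energy (maximum energy to electron):
E'_min = hc/λ' = 141.6720 keV

Maximum electron kinetic energy:
K_max = E₀ - E'_min = 318.0000 - 141.6720 = 176.3280 keV

(Intermediate values are shown rounded; full precision is carried through to the final answer.)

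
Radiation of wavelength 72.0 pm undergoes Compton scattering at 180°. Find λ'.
76.8526 pm

Using the Compton formula: λ' = λ + λ_C(1 − cos θ)

For θ = 180°, cos θ = -1 (exact) = -1.0000, so:
1 − cos 180° = 1 − (-1) = 2.0000

Δλ = λ_C × 2.0000 = 2.4263 × 2.0000 = 4.8526 pm

λ' = 72.0 + 4.8526 = 76.8526 pm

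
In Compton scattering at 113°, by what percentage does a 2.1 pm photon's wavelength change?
160.6831%

Calculate the Compton shift:
Δλ = λ_C(1 - cos(113°))
Δλ = 2.4263 × (1 - cos(113°))
Δλ = 2.4263 × 1.3907
Δλ = 3.3743 pm

Percentage change:
(Δλ/λ₀) × 100 = (3.3743/2.1) × 100
= 160.6831%

(Intermediate values are shown rounded; full precision is carried through to the final answer.)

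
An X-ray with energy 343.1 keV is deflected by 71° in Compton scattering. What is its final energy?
236.1592 keV

First convert energy to wavelength:
λ = hc/E, with hc ≈ 1239.842 keV·pm (i.e. 1239.842 eV·nm)

For E = 343.1 keV = 343100 eV:
λ = 1239.842 keV·pm / 343.1 keV
λ = 3.6136 pm

Calculate the Compton shift:
Δλ = λ_C(1 - cos(71°)) = 2.4263 × 0.6744
Δλ = 1.6364 pm

Final wavelength:
λ' = 3.6136 + 1.6364 = 5.2500 pm

Final energy:
E' = hc/λ' = 1239.842 / 5.2500 = 236.1592 keV

(Intermediate values are shown rounded; full precision is carried through to the final answer.)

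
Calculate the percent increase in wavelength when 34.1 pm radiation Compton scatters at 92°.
7.3636%

Calculate the Compton shift:
Δλ = λ_C(1 - cos(92°))
Δλ = 2.4263 × (1 - cos(92°))
Δλ = 2.4263 × 1.0349
Δλ = 2.5110 pm

Percentage change:
(Δλ/λ₀) × 100 = (2.5110/34.1) × 100
= 7.3636%

(Intermediate values are shown rounded; full precision is carried through to the final answer.)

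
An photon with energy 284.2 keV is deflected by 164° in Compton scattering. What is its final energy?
135.9297 keV

First convert energy to wavelength:
λ = hc/E, with hc ≈ 1239.842 keV·pm (i.e. 1239.842 eV·nm)

For E = 284.2 keV = 284200 eV:
λ = 1239.842 keV·pm / 284.2 keV
λ = 4.3626 pm

Calculate the Compton shift:
Δλ = λ_C(1 - cos(164°)) = 2.4263 × 1.9613
Δλ = 4.7586 pm

Final wavelength:
λ' = 4.3626 + 4.7586 = 9.1212 pm

Final energy:
E' = hc/λ' = 1239.842 / 9.1212 = 135.9297 keV

(Intermediate values are shown rounded; full precision is carried through to the final answer.)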